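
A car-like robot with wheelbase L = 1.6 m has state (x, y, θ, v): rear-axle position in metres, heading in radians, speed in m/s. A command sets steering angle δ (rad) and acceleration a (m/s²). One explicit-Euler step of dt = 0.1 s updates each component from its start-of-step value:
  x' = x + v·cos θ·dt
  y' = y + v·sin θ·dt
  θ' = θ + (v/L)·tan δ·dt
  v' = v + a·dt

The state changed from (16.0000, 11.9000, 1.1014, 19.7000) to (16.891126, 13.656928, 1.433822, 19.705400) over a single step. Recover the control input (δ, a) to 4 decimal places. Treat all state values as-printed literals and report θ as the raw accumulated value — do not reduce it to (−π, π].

δ = 0.2637, a = 0.0540

a = (v'−v)/dt = (0.005400)/0.1 = 0.0540
Δθ = θ'−θ = 0.332422;  (v·dt/L) = 19.7000·0.1/1.6 = 1.231250
tan δ = Δθ·L/(v·dt) = 0.269987  →  δ = 0.2637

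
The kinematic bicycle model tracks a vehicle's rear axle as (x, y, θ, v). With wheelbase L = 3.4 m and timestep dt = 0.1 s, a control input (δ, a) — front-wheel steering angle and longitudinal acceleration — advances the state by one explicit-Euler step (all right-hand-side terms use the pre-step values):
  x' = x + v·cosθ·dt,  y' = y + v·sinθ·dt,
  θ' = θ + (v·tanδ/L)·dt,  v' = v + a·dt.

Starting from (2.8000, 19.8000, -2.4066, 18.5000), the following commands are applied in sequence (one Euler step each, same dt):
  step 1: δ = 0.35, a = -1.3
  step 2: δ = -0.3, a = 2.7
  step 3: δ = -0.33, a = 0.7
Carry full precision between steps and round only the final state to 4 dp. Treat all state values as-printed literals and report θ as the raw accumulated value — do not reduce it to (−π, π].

after step 1 (δ=0.35, a=-1.3): (1.427604, 18.559424, -2.207982, 18.370000)
after step 2 (δ=-0.3, a=2.7): (0.334708, 17.082892, -2.375114, 18.640000)
after step 3 (δ=-0.33, a=0.7): (-1.008039, 15.790016, -2.562898, 18.710000)

(-1.0080, 15.7900, -2.5629, 18.7100)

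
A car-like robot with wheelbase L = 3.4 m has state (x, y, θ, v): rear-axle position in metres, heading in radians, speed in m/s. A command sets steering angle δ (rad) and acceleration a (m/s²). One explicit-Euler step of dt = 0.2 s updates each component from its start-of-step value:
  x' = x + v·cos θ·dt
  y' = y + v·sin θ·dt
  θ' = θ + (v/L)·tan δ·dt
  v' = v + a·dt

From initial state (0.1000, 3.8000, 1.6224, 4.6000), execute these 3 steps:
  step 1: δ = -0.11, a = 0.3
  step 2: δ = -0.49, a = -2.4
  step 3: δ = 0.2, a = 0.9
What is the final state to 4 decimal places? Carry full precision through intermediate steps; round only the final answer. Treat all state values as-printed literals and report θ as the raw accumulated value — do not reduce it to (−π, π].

after step 1 (δ=-0.11, a=0.3): (0.052546, 4.718775, 1.592515, 4.660000)
after step 2 (δ=-0.49, a=-2.4): (0.032306, 5.650556, 1.446304, 4.180000)
after step 3 (δ=0.2, a=0.9): (0.136113, 6.480086, 1.496146, 4.360000)

(0.1361, 6.4801, 1.4961, 4.3600)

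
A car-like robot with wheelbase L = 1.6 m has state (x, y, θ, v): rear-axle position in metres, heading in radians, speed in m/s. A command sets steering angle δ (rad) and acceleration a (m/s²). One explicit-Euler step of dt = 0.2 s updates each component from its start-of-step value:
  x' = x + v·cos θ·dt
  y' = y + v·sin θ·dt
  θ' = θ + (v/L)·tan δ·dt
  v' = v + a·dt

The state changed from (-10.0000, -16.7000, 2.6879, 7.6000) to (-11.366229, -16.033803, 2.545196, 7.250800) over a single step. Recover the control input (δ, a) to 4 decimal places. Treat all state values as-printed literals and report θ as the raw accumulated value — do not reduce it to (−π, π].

δ = -0.1491, a = -1.7460

a = (v'−v)/dt = (-0.349200)/0.2 = -1.7460
Δθ = θ'−θ = -0.142704;  (v·dt/L) = 7.6000·0.2/1.6 = 0.950000
tan δ = Δθ·L/(v·dt) = -0.150215  →  δ = -0.1491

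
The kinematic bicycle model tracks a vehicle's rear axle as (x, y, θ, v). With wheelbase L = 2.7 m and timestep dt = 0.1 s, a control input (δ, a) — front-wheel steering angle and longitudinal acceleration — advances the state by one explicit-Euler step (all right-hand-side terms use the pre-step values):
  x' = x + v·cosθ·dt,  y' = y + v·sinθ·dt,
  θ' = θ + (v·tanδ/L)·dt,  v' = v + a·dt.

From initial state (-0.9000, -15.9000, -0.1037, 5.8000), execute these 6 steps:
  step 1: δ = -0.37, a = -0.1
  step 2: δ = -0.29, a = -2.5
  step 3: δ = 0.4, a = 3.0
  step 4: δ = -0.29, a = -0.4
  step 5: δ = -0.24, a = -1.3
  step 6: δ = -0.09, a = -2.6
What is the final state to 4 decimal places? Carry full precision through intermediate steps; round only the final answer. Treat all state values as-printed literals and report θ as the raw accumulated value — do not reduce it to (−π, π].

after step 1 (δ=-0.37, a=-0.1): (-0.323116, -15.960038, -0.187019, 5.790000)
after step 2 (δ=-0.29, a=-2.5): (0.245788, -16.067692, -0.251012, 5.540000)
after step 3 (δ=0.4, a=3.0): (0.782427, -16.205297, -0.164261, 5.840000)
after step 4 (δ=-0.29, a=-0.4): (1.358566, -16.300794, -0.228806, 5.800000)
after step 5 (δ=-0.24, a=-1.3): (1.923450, -16.432347, -0.281375, 5.670000)
after step 6 (δ=-0.09, a=-2.6): (2.468152, -16.589790, -0.300326, 5.410000)

(2.4682, -16.5898, -0.3003, 5.4100)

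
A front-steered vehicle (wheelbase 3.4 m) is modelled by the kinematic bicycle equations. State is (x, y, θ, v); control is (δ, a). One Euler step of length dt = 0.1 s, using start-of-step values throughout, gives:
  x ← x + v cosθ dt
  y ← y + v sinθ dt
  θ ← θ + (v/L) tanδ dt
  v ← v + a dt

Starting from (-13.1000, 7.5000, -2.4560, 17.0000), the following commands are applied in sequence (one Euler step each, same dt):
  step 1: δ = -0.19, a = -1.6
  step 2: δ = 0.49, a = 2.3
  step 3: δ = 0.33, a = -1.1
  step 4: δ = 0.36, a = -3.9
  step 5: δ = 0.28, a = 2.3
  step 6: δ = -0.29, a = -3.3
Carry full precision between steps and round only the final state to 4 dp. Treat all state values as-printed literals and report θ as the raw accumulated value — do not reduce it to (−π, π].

(-18.7592, -0.4418, -1.9356, 16.4700)

after step 1 (δ=-0.19, a=-1.6): (-14.415875, 6.423676, -2.552160, 16.840000)
after step 2 (δ=0.49, a=2.3): (-15.815710, 5.487558, -2.287976, 17.070000)
after step 3 (δ=0.33, a=-1.1): (-16.937656, 4.201056, -2.116008, 16.960000)
after step 4 (δ=0.36, a=-3.9): (-17.817200, 2.750946, -1.928250, 16.570000)
after step 5 (δ=0.28, a=2.3): (-18.396967, 1.198684, -1.788109, 16.800000)
after step 6 (δ=-0.29, a=-3.3): (-18.759186, -0.441803, -1.935560, 16.470000)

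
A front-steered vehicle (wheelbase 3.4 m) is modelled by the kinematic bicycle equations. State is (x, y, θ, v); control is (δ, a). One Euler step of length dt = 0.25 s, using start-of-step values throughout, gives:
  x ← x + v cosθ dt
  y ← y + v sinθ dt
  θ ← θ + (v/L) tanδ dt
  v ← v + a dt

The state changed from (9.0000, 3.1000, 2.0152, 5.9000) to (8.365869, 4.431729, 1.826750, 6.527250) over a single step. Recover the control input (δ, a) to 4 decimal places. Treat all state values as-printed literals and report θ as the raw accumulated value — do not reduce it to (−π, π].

δ = -0.4098, a = 2.5090

a = (v'−v)/dt = (0.627250)/0.25 = 2.5090
Δθ = θ'−θ = -0.188450;  (v·dt/L) = 5.9000·0.25/3.4 = 0.433824
tan δ = Δθ·L/(v·dt) = -0.434393  →  δ = -0.4098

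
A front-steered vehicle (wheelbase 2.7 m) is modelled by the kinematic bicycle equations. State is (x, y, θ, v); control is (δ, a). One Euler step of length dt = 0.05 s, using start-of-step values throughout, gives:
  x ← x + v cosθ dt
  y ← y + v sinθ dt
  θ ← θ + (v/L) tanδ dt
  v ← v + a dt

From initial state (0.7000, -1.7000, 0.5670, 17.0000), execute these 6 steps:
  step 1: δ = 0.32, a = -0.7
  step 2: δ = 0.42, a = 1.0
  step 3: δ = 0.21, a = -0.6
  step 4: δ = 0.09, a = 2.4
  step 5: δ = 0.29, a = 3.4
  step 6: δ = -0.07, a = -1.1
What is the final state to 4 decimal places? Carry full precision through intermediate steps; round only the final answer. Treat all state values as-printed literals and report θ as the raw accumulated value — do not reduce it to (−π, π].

after step 1 (δ=0.32, a=-0.7): (1.416989, -1.243462, 0.671326, 16.965000)
after step 2 (δ=0.42, a=1.0): (2.081166, -0.715829, 0.811625, 17.015000)
after step 3 (δ=0.21, a=-0.6): (2.666755, -0.098690, 0.878784, 16.985000)
after step 4 (δ=0.09, a=2.4): (3.208651, 0.555202, 0.907169, 17.105000)
after step 5 (δ=0.29, a=3.4): (3.735467, 1.228936, 1.001694, 17.275000)
after step 6 (δ=-0.07, a=-1.1): (4.200921, 1.956547, 0.979264, 17.220000)

(4.2009, 1.9565, 0.9793, 17.2200)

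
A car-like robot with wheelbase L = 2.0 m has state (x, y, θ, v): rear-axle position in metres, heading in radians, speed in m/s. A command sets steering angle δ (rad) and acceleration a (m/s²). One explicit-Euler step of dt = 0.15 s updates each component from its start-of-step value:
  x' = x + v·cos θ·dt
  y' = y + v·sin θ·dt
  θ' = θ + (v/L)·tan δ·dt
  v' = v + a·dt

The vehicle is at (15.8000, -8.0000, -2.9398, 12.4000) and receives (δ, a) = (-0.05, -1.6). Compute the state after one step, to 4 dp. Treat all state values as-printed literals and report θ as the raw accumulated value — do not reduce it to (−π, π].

(13.9777, -8.3728, -2.9863, 12.1600)

x' = 15.8000 + 12.4000·cos(-2.9398)·0.15 = 13.9777
y' = -8.0000 + 12.4000·sin(-2.9398)·0.15 = -8.3728
θ' = -2.9398 + (12.4000/2.0)·tan(-0.05)·0.15 = -2.9863
v' = 12.4000 − 1.6000·0.15 = 12.1600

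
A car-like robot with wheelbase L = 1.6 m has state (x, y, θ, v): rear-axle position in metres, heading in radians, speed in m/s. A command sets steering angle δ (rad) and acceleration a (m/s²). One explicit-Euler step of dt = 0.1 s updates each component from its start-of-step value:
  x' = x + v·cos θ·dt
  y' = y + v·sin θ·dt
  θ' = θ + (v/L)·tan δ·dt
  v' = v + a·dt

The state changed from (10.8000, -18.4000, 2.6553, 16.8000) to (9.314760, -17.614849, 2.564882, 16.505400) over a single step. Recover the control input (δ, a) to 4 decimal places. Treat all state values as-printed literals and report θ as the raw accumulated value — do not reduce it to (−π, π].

a = (v'−v)/dt = (-0.294600)/0.1 = -2.9460
Δθ = θ'−θ = -0.090418;  (v·dt/L) = 16.8000·0.1/1.6 = 1.050000
tan δ = Δθ·L/(v·dt) = -0.086112  →  δ = -0.0859

δ = -0.0859, a = -2.9460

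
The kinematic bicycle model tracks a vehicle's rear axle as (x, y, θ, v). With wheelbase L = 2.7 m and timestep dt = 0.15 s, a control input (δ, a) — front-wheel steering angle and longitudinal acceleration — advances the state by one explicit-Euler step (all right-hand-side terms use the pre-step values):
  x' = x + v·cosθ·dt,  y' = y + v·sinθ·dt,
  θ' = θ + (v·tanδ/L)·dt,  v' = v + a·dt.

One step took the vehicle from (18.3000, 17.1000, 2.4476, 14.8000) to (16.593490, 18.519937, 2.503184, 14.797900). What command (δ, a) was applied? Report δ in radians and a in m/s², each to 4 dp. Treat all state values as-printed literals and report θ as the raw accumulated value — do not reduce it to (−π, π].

δ = 0.0675, a = -0.0140

a = (v'−v)/dt = (-0.002100)/0.15 = -0.0140
Δθ = θ'−θ = 0.055584;  (v·dt/L) = 14.8000·0.15/2.7 = 0.822222
tan δ = Δθ·L/(v·dt) = 0.067602  →  δ = 0.0675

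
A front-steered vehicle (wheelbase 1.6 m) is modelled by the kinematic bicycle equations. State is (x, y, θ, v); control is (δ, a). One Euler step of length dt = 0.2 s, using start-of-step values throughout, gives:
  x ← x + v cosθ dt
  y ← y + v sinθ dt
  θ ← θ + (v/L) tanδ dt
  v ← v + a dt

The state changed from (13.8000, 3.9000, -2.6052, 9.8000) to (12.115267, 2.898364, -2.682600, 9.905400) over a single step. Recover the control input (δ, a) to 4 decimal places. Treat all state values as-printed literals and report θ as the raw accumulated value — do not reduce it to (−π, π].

δ = -0.0631, a = 0.5270

a = (v'−v)/dt = (0.105400)/0.2 = 0.5270
Δθ = θ'−θ = -0.077400;  (v·dt/L) = 9.8000·0.2/1.6 = 1.225000
tan δ = Δθ·L/(v·dt) = -0.063184  →  δ = -0.0631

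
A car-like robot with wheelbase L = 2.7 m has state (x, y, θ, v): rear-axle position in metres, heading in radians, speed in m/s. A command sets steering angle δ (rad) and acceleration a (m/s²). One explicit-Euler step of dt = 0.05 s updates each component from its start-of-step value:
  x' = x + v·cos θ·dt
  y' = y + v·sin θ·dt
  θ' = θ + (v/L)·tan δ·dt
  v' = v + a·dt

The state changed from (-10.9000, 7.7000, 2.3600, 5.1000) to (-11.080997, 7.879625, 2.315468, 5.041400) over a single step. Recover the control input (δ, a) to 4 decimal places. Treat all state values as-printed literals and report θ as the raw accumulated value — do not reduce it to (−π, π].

δ = -0.4406, a = -1.1720

a = (v'−v)/dt = (-0.058600)/0.05 = -1.1720
Δθ = θ'−θ = -0.044532;  (v·dt/L) = 5.1000·0.05/2.7 = 0.094444
tan δ = Δθ·L/(v·dt) = -0.471515  →  δ = -0.4406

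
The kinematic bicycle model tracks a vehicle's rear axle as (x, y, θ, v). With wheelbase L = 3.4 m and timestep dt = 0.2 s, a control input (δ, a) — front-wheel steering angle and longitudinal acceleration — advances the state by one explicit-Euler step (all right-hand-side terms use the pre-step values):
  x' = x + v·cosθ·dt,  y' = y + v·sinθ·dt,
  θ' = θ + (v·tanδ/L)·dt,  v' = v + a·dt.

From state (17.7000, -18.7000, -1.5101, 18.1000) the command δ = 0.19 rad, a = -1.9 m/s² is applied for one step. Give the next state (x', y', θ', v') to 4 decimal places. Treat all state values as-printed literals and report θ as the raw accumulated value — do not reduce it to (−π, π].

x' = 17.7000 + 18.1000·cos(-1.5101)·0.2 = 17.9196
y' = -18.7000 + 18.1000·sin(-1.5101)·0.2 = -22.3133
θ' = -1.5101 + (18.1000/3.4)·tan(0.19)·0.2 = -1.3053
v' = 18.1000 − 1.9000·0.2 = 17.7200

(17.9196, -22.3133, -1.3053, 17.7200)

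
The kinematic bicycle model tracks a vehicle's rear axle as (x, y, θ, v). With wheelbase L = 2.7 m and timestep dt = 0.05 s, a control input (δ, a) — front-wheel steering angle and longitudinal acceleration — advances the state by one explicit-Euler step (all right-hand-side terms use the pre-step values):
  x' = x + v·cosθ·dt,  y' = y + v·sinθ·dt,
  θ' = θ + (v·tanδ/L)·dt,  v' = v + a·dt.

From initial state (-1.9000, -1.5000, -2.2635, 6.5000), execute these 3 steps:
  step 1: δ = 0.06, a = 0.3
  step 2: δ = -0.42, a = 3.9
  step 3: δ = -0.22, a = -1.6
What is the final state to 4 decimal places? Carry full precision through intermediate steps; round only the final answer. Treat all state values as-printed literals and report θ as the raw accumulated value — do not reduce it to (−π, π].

(-2.5398, -2.2502, -2.3379, 6.6300)

after step 1 (δ=0.06, a=0.3): (-2.107552, -1.750095, -2.256269, 6.515000)
after step 2 (δ=-0.42, a=3.9): (-2.313764, -2.002264, -2.310147, 6.710000)
after step 3 (δ=-0.22, a=-1.6): (-2.539827, -2.250167, -2.337934, 6.630000)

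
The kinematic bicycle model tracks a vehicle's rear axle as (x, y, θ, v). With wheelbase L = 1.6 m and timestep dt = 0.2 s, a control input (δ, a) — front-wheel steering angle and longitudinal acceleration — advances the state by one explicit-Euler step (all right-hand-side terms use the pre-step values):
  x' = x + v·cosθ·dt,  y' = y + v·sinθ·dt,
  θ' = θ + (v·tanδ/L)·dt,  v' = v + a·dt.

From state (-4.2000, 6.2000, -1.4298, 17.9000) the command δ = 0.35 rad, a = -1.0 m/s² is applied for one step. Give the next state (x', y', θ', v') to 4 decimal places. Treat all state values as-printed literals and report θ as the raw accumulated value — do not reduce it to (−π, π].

(-3.6969, 2.6555, -0.6130, 17.7000)

x' = -4.2000 + 17.9000·cos(-1.4298)·0.2 = -3.6969
y' = 6.2000 + 17.9000·sin(-1.4298)·0.2 = 2.6555
θ' = -1.4298 + (17.9000/1.6)·tan(0.35)·0.2 = -0.6130
v' = 17.9000 − 1.0000·0.2 = 17.7000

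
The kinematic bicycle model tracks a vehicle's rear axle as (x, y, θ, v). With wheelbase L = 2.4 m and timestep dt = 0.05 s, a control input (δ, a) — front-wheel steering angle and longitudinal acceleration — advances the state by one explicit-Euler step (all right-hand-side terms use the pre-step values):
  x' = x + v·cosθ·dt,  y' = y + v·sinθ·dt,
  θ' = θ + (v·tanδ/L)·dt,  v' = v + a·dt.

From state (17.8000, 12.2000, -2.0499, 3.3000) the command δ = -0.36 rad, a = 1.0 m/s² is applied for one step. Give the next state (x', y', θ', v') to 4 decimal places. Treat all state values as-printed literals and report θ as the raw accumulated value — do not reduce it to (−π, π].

(17.7239, 12.0536, -2.0758, 3.3500)

x' = 17.8000 + 3.3000·cos(-2.0499)·0.05 = 17.7239
y' = 12.2000 + 3.3000·sin(-2.0499)·0.05 = 12.0536
θ' = -2.0499 + (3.3000/2.4)·tan(-0.36)·0.05 = -2.0758
v' = 3.3000 + 1.0000·0.05 = 3.3500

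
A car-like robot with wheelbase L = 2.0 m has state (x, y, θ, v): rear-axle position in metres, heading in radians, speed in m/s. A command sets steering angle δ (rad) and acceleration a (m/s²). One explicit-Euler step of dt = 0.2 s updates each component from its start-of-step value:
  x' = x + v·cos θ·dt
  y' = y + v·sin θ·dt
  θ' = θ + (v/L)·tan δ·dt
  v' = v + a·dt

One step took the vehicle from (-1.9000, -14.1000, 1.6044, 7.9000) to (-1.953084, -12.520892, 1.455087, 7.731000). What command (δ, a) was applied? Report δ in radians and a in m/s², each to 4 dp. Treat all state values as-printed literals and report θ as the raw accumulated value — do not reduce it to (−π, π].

a = (v'−v)/dt = (-0.169000)/0.2 = -0.8450
Δθ = θ'−θ = -0.149313;  (v·dt/L) = 7.9000·0.2/2.0 = 0.790000
tan δ = Δθ·L/(v·dt) = -0.189004  →  δ = -0.1868

δ = -0.1868, a = -0.8450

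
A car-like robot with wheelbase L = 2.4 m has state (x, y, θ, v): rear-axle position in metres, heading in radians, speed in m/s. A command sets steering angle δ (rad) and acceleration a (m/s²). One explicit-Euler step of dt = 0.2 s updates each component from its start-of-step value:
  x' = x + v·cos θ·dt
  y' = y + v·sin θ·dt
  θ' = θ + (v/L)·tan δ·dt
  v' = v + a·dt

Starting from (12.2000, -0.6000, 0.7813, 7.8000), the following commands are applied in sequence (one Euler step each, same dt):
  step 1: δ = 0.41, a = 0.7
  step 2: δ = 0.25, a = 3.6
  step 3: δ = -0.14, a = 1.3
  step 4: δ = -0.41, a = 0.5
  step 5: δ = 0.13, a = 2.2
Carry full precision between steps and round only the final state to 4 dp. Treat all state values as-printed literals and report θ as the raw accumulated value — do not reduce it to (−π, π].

(16.6590, 6.4392, 0.9063, 9.4600)

after step 1 (δ=0.41, a=0.7): (13.307598, 0.498557, 1.063810, 7.940000)
after step 2 (δ=0.25, a=3.6): (14.078643, 1.886805, 1.232762, 8.660000)
after step 3 (δ=-0.14, a=1.3): (14.653032, 3.520788, 1.131063, 8.920000)
after step 4 (δ=-0.41, a=0.5): (15.412478, 5.135068, 0.807987, 9.020000)
after step 5 (δ=0.13, a=2.2): (16.658961, 6.439175, 0.906258, 9.460000)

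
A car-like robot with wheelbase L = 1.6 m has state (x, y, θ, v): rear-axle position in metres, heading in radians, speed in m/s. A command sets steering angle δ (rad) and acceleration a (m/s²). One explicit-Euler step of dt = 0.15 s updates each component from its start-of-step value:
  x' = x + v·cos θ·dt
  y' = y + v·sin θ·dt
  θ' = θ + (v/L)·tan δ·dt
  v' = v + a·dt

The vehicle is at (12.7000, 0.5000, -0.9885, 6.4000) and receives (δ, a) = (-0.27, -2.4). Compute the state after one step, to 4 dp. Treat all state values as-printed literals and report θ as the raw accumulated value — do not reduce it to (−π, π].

x' = 12.7000 + 6.4000·cos(-0.9885)·0.15 = 13.2279
y' = 0.5000 + 6.4000·sin(-0.9885)·0.15 = -0.3018
θ' = -0.9885 + (6.4000/1.6)·tan(-0.27)·0.15 = -1.1546
v' = 6.4000 − 2.4000·0.15 = 6.0400

(13.2279, -0.3018, -1.1546, 6.0400)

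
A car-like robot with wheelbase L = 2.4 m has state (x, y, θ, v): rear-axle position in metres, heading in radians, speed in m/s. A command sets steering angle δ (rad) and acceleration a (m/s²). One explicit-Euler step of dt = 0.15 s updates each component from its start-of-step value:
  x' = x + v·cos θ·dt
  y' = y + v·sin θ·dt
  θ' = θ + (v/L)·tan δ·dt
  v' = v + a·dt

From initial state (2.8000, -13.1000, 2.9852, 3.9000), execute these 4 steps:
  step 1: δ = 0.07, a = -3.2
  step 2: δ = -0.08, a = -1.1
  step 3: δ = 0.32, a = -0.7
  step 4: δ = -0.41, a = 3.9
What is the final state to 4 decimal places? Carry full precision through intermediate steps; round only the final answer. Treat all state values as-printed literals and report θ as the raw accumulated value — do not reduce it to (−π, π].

after step 1 (δ=0.07, a=-3.2): (2.222140, -13.008883, 3.002290, 3.420000)
after step 2 (δ=-0.08, a=-1.1): (1.714109, -12.937652, 2.985154, 3.255000)
after step 3 (δ=0.32, a=-0.7): (1.231821, -12.861582, 3.052571, 3.150000)
after step 4 (δ=-0.41, a=3.9): (0.761192, -12.819574, 2.967003, 3.735000)

(0.7612, -12.8196, 2.9670, 3.7350)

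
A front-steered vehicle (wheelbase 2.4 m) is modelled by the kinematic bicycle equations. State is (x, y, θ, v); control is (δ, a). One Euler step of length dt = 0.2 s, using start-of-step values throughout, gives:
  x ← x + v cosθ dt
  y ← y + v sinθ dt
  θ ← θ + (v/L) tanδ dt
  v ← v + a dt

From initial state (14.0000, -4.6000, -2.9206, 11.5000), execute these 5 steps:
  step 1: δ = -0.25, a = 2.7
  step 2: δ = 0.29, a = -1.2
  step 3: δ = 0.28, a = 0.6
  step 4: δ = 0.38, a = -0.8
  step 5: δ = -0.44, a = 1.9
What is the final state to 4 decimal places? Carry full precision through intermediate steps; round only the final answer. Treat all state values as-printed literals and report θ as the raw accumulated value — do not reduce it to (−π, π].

(3.6978, -8.8730, -2.6477, 12.1400)

after step 1 (δ=-0.25, a=2.7): (11.755935, -5.104156, -3.165303, 12.040000)
after step 2 (δ=0.29, a=-1.2): (9.348612, -5.047068, -2.865895, 11.800000)
after step 3 (δ=0.28, a=0.6): (7.077736, -5.689502, -2.583133, 11.920000)
after step 4 (δ=0.38, a=-0.8): (5.055931, -6.952737, -2.186383, 11.760000)
after step 5 (δ=-0.44, a=1.9): (3.697797, -8.872991, -2.647748, 12.140000)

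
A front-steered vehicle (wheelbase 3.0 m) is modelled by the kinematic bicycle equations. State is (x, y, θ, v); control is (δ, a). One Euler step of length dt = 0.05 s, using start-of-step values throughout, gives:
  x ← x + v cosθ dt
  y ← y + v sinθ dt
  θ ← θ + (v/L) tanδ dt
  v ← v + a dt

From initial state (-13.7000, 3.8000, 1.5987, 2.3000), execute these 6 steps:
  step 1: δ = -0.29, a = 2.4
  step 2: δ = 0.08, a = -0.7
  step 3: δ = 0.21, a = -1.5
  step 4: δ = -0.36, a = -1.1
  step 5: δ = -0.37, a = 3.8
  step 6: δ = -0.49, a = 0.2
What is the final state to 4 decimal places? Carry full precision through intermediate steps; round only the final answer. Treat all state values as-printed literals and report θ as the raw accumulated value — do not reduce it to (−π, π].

(-13.7122, 4.5056, 1.5482, 2.4550)

after step 1 (δ=-0.29, a=2.4): (-13.703209, 3.914955, 1.587261, 2.420000)
after step 2 (δ=0.08, a=-0.7): (-13.705201, 4.035939, 1.590494, 2.385000)
after step 3 (δ=0.21, a=-1.5): (-13.707549, 4.155166, 1.598967, 2.310000)
after step 4 (δ=-0.36, a=-1.1): (-13.710803, 4.270620, 1.584475, 2.255000)
after step 5 (δ=-0.37, a=3.8): (-13.712345, 4.383359, 1.569898, 2.445000)
after step 6 (δ=-0.49, a=0.2): (-13.712235, 4.505609, 1.548163, 2.455000)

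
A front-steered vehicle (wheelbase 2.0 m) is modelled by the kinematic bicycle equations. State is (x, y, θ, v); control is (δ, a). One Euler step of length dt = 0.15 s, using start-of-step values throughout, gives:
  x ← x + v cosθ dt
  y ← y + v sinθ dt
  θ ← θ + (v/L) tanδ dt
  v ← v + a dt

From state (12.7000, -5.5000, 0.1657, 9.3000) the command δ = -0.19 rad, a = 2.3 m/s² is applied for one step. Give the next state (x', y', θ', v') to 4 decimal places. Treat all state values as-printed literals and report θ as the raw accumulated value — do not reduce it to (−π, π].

(14.0759, -5.2699, 0.0316, 9.6450)

x' = 12.7000 + 9.3000·cos(0.1657)·0.15 = 14.0759
y' = -5.5000 + 9.3000·sin(0.1657)·0.15 = -5.2699
θ' = 0.1657 + (9.3000/2.0)·tan(-0.19)·0.15 = 0.0316
v' = 9.3000 + 2.3000·0.15 = 9.6450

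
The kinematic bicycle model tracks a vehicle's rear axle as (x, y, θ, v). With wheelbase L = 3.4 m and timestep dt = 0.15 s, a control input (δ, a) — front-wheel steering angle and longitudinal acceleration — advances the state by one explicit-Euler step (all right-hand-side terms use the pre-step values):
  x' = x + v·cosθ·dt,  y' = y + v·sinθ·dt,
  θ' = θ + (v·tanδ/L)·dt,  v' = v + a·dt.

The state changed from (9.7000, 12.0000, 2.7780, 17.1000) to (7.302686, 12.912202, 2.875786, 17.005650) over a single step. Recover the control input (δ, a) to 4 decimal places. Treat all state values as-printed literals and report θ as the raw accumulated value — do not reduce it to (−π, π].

δ = 0.1289, a = -0.6290

a = (v'−v)/dt = (-0.094350)/0.15 = -0.6290
Δθ = θ'−θ = 0.097786;  (v·dt/L) = 17.1000·0.15/3.4 = 0.754412
tan δ = Δθ·L/(v·dt) = 0.129619  →  δ = 0.1289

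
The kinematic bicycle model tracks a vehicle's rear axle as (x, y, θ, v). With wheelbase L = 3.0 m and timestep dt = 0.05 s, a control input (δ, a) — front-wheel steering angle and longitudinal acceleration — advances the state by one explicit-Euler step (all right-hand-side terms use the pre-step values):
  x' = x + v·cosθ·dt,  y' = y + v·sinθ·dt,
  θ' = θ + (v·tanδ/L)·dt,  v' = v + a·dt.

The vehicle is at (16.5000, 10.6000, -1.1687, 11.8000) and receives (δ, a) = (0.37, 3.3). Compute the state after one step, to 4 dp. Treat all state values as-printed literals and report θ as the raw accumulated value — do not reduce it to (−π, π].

(16.7309, 10.0571, -1.0924, 11.9650)

x' = 16.5000 + 11.8000·cos(-1.1687)·0.05 = 16.7309
y' = 10.6000 + 11.8000·sin(-1.1687)·0.05 = 10.0571
θ' = -1.1687 + (11.8000/3.0)·tan(0.37)·0.05 = -1.0924
v' = 11.8000 + 3.3000·0.05 = 11.9650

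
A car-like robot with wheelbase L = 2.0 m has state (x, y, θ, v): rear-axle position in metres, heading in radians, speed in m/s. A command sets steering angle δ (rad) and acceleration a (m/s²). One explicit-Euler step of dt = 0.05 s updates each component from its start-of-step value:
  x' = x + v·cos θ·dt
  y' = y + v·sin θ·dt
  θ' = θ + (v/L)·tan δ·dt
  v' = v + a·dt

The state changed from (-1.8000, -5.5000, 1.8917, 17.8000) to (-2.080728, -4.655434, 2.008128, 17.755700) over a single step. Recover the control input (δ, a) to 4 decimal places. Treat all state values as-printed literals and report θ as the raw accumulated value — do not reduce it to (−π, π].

δ = 0.2559, a = -0.8860

a = (v'−v)/dt = (-0.044300)/0.05 = -0.8860
Δθ = θ'−θ = 0.116428;  (v·dt/L) = 17.8000·0.05/2.0 = 0.445000
tan δ = Δθ·L/(v·dt) = 0.261636  →  δ = 0.2559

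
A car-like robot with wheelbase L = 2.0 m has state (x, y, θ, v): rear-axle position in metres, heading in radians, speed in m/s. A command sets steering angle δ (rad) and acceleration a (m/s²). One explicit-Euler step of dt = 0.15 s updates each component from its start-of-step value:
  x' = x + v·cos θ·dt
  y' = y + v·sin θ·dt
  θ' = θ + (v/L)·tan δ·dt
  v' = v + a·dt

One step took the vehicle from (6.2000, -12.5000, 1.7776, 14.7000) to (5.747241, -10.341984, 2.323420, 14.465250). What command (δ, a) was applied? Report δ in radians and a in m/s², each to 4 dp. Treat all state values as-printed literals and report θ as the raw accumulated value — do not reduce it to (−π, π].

δ = 0.4597, a = -1.5650

a = (v'−v)/dt = (-0.234750)/0.15 = -1.5650
Δθ = θ'−θ = 0.545820;  (v·dt/L) = 14.7000·0.15/2.0 = 1.102500
tan δ = Δθ·L/(v·dt) = 0.495075  →  δ = 0.4597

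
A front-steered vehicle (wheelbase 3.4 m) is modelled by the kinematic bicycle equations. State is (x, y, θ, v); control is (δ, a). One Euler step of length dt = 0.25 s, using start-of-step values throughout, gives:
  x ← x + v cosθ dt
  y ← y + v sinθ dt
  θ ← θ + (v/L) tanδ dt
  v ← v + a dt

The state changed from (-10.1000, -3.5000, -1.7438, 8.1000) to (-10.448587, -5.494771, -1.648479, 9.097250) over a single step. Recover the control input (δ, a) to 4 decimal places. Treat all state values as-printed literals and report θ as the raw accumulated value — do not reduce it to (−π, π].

δ = 0.1587, a = 3.9890

a = (v'−v)/dt = (0.997250)/0.25 = 3.9890
Δθ = θ'−θ = 0.095321;  (v·dt/L) = 8.1000·0.25/3.4 = 0.595588
tan δ = Δθ·L/(v·dt) = 0.160045  →  δ = 0.1587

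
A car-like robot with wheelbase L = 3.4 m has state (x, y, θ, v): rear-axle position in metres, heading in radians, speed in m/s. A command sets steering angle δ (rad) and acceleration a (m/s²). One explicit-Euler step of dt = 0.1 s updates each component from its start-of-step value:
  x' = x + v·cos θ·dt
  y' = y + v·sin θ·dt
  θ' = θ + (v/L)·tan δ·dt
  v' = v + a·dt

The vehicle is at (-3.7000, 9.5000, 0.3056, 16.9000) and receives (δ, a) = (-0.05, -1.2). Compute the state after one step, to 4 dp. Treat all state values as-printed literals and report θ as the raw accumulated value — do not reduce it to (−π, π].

(-2.0883, 10.0085, 0.2807, 16.7800)

x' = -3.7000 + 16.9000·cos(0.3056)·0.1 = -2.0883
y' = 9.5000 + 16.9000·sin(0.3056)·0.1 = 10.0085
θ' = 0.3056 + (16.9000/3.4)·tan(-0.05)·0.1 = 0.2807
v' = 16.9000 − 1.2000·0.1 = 16.7800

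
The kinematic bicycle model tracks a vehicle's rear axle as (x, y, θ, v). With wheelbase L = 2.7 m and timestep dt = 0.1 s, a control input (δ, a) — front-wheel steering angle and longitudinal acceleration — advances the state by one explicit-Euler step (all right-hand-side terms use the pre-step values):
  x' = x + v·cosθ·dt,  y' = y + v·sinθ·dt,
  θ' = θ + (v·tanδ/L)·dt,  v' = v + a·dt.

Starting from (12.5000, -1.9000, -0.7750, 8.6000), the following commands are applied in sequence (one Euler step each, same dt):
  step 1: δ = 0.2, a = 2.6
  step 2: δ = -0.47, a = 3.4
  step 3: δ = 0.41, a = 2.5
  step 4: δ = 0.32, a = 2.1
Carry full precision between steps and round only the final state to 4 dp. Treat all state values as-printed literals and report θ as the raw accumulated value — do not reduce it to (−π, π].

(15.0791, -4.4165, -0.6130, 9.6600)

after step 1 (δ=0.2, a=2.6): (13.114402, -2.501756, -0.710433, 8.860000)
after step 2 (δ=-0.47, a=3.4): (13.786061, -3.079571, -0.877121, 9.200000)
after step 3 (δ=0.41, a=2.5): (14.374278, -3.786961, -0.729025, 9.450000)
after step 4 (δ=0.32, a=2.1): (15.079083, -4.416465, -0.613038, 9.660000)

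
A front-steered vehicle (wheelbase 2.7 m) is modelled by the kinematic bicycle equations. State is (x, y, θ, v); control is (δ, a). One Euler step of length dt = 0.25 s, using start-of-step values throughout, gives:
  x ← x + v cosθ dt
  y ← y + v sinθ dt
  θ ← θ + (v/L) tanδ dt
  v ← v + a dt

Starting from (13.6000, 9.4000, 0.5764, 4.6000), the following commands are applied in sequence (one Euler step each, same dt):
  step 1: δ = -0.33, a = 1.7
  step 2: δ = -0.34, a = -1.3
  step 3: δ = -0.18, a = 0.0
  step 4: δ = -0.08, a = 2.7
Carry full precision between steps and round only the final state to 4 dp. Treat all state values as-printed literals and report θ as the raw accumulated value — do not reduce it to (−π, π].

(17.9941, 11.0780, 0.1518, 5.3750)

after step 1 (δ=-0.33, a=1.7): (14.564195, 10.026760, 0.430510, 5.025000)
after step 2 (δ=-0.34, a=-1.3): (15.705816, 10.551036, 0.265924, 4.700000)
after step 3 (δ=-0.18, a=0.0): (16.839515, 10.859827, 0.186733, 4.700000)
after step 4 (δ=-0.08, a=2.7): (17.994088, 11.077966, 0.151844, 5.375000)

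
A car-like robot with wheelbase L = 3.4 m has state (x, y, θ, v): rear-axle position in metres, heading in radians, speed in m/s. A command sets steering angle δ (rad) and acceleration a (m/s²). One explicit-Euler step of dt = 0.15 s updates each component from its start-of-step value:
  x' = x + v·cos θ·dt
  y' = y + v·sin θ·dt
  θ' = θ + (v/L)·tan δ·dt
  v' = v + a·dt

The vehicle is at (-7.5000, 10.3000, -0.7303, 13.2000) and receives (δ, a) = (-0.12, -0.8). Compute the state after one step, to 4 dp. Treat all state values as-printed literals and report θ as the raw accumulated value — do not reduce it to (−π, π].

x' = -7.5000 + 13.2000·cos(-0.7303)·0.15 = -6.0250
y' = 10.3000 + 13.2000·sin(-0.7303)·0.15 = 8.9792
θ' = -0.7303 + (13.2000/3.4)·tan(-0.12)·0.15 = -0.8005
v' = 13.2000 − 0.8000·0.15 = 13.0800

(-6.0250, 8.9792, -0.8005, 13.0800)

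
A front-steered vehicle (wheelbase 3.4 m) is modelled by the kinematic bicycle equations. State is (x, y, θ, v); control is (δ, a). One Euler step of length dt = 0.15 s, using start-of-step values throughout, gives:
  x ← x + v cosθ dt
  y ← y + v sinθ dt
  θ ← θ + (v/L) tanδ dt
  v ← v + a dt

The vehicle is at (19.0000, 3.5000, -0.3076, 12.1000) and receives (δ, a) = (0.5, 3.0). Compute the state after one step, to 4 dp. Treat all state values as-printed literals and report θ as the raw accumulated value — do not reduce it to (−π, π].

x' = 19.0000 + 12.1000·cos(-0.3076)·0.15 = 20.7298
y' = 3.5000 + 12.1000·sin(-0.3076)·0.15 = 2.9505
θ' = -0.3076 + (12.1000/3.4)·tan(0.5)·0.15 = -0.0160
v' = 12.1000 + 3.0000·0.15 = 12.5500

(20.7298, 2.9505, -0.0160, 12.5500)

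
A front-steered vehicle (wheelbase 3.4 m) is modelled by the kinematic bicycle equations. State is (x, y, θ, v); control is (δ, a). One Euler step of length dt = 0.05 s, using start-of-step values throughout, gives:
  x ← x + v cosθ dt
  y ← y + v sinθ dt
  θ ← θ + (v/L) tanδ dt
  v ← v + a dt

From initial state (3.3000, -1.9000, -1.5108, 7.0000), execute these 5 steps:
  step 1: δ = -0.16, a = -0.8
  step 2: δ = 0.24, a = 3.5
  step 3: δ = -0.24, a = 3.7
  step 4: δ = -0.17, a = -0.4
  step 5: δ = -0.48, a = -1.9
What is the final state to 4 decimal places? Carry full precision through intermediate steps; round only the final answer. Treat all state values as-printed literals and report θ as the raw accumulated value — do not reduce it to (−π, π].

after step 1 (δ=-0.16, a=-0.8): (3.320986, -2.249370, -1.527413, 6.960000)
after step 2 (δ=0.24, a=3.5): (3.336079, -2.597043, -1.502365, 7.135000)
after step 3 (δ=-0.24, a=3.7): (3.360473, -2.952958, -1.528042, 7.320000)
after step 4 (δ=-0.17, a=-0.4): (3.376116, -3.318623, -1.546521, 7.300000)
after step 5 (δ=-0.48, a=-1.9): (3.384976, -3.683516, -1.602410, 7.205000)

(3.3850, -3.6835, -1.6024, 7.2050)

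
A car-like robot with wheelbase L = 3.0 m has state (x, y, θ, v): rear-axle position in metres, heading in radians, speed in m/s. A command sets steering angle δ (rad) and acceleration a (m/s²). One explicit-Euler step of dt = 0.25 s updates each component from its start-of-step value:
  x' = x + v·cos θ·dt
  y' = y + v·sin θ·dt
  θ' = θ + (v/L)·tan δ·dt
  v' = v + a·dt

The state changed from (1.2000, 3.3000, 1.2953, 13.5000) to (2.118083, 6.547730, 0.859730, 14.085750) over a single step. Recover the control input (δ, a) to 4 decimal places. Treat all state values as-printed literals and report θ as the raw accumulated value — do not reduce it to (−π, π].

a = (v'−v)/dt = (0.585750)/0.25 = 2.3430
Δθ = θ'−θ = -0.435570;  (v·dt/L) = 13.5000·0.25/3.0 = 1.125000
tan δ = Δθ·L/(v·dt) = -0.387173  →  δ = -0.3694

δ = -0.3694, a = 2.3430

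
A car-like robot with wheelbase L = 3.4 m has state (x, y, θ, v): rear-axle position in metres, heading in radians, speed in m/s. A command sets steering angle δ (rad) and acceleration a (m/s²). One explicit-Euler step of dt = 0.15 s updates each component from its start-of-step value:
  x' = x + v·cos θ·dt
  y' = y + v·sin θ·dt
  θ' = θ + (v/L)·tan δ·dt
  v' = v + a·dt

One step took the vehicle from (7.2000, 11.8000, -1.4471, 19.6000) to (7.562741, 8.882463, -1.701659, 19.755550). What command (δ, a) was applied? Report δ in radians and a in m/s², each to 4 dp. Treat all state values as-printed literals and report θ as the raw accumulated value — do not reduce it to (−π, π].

a = (v'−v)/dt = (0.155550)/0.15 = 1.0370
Δθ = θ'−θ = -0.254559;  (v·dt/L) = 19.6000·0.15/3.4 = 0.864706
tan δ = Δθ·L/(v·dt) = -0.294388  →  δ = -0.2863

δ = -0.2863, a = 1.0370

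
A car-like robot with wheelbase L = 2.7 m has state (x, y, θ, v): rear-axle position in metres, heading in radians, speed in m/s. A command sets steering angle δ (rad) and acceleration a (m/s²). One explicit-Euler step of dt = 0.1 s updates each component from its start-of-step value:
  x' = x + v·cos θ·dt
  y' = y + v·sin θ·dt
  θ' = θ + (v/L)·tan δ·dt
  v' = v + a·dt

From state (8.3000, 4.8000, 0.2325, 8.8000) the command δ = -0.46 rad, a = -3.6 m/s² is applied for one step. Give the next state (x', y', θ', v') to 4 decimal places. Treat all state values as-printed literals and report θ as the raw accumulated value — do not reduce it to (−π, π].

(9.1563, 5.0028, 0.0710, 8.4400)

x' = 8.3000 + 8.8000·cos(0.2325)·0.1 = 9.1563
y' = 4.8000 + 8.8000·sin(0.2325)·0.1 = 5.0028
θ' = 0.2325 + (8.8000/2.7)·tan(-0.46)·0.1 = 0.0710
v' = 8.8000 − 3.6000·0.1 = 8.4400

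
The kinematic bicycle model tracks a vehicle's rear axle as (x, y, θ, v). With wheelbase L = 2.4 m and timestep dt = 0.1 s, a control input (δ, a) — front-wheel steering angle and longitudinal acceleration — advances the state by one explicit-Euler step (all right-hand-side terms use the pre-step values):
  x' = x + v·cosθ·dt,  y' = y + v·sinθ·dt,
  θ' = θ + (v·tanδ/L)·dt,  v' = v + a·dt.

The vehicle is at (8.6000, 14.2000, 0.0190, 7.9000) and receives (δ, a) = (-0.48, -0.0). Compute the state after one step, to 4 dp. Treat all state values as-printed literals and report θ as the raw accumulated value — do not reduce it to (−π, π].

(9.3899, 14.2150, -0.1524, 7.9000)

x' = 8.6000 + 7.9000·cos(0.0190)·0.1 = 9.3899
y' = 14.2000 + 7.9000·sin(0.0190)·0.1 = 14.2150
θ' = 0.0190 + (7.9000/2.4)·tan(-0.48)·0.1 = -0.1524
v' = 7.9000 + 0.0000·0.1 = 7.9000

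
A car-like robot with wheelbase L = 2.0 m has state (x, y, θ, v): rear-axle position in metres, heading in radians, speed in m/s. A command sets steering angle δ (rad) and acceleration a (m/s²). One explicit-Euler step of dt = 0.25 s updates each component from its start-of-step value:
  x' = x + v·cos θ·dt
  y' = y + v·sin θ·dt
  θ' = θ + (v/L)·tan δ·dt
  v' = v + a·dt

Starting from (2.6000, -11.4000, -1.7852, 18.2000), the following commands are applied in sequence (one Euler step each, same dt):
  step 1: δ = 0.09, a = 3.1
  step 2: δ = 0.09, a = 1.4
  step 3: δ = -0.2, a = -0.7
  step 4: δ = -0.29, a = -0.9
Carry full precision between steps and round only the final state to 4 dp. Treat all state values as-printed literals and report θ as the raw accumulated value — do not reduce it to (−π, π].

after step 1 (δ=0.09, a=3.1): (1.631920, -15.845821, -1.579895, 18.975000)
after step 2 (δ=0.09, a=1.4): (1.588757, -20.589374, -1.365848, 19.325000)
after step 3 (δ=-0.2, a=-0.7): (2.571995, -25.319514, -1.855520, 19.150000)
after step 4 (δ=-0.29, a=-0.9): (1.227224, -29.914266, -2.569845, 18.925000)

(1.2272, -29.9143, -2.5698, 18.9250)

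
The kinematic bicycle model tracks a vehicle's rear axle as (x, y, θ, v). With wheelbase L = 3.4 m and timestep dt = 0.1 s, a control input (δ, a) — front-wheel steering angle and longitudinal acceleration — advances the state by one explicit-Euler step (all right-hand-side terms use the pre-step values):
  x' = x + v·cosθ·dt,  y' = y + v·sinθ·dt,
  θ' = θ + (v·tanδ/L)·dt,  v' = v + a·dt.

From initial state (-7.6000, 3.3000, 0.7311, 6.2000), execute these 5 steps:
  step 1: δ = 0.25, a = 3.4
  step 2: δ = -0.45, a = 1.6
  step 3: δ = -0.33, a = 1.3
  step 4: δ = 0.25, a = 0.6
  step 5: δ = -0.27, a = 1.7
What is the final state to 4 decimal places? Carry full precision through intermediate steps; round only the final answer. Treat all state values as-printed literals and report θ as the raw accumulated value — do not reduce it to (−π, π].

after step 1 (δ=0.25, a=3.4): (-7.138447, 3.713967, 0.777662, 6.540000)
after step 2 (δ=-0.45, a=1.6): (-6.672436, 4.172824, 0.684745, 6.700000)
after step 3 (δ=-0.33, a=1.3): (-6.153467, 4.596582, 0.617248, 6.830000)
after step 4 (δ=0.25, a=0.6): (-5.596498, 4.991898, 0.668541, 6.890000)
after step 5 (δ=-0.27, a=1.7): (-5.055821, 5.418969, 0.612457, 7.060000)

(-5.0558, 5.4190, 0.6125, 7.0600)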